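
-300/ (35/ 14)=-120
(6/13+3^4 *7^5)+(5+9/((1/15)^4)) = 23620967/13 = 1816997.46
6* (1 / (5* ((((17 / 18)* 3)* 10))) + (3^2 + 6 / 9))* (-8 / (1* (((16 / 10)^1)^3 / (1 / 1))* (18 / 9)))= -30835 / 544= -56.68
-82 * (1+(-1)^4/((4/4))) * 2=-328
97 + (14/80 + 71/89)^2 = 1241331569/12673600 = 97.95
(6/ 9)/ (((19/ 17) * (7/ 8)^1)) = 272/ 399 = 0.68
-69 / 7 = -9.86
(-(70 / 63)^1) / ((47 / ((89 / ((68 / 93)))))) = -13795 / 4794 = -2.88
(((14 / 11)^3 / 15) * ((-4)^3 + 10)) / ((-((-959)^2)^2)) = 144 / 16410747692185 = 0.00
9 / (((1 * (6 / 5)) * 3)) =2.50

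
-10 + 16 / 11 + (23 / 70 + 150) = 109173 / 770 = 141.78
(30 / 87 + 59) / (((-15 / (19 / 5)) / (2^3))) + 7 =-246367 / 2175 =-113.27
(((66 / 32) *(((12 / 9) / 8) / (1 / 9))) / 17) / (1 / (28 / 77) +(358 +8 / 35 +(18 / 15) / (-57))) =7315 / 14508888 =0.00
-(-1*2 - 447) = 449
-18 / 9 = -2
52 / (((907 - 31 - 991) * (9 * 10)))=-26 / 5175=-0.01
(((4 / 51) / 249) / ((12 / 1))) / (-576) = -1 / 21943872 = -0.00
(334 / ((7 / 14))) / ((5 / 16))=10688 / 5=2137.60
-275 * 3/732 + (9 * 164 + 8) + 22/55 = 1809593/1220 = 1483.27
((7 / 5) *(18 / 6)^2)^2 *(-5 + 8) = 11907 / 25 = 476.28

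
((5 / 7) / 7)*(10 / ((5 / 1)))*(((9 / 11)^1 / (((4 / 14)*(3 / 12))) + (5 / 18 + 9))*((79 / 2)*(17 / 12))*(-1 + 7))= 27565075 / 19404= 1420.59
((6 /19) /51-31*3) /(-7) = 4291 /323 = 13.28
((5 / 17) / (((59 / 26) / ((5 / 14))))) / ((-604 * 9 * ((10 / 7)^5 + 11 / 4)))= -780325 / 797232386529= -0.00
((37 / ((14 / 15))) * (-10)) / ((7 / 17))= -47175 / 49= -962.76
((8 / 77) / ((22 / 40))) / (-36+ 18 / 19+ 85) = 3040 / 803803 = 0.00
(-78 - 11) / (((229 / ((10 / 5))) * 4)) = -89 / 458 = -0.19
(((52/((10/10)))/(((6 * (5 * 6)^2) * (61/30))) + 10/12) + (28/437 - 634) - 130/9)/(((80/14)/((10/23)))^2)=-76123369987/20306236320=-3.75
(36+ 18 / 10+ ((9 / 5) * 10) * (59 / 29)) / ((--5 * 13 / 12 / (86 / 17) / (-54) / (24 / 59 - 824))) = 29221326326016 / 9453275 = 3091132.58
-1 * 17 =-17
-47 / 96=-0.49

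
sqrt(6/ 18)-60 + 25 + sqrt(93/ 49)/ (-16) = -35-sqrt(93)/ 112 + sqrt(3)/ 3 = -34.51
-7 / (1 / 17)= -119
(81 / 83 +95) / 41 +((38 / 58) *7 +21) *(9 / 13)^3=2348281712 / 216815339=10.83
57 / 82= 0.70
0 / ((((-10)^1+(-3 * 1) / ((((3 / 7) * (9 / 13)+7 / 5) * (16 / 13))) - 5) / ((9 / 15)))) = 0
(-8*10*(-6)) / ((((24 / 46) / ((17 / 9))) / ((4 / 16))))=3910 / 9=434.44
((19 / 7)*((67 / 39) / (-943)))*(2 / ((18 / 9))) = -0.00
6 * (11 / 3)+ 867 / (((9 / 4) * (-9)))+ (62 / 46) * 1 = -12089 / 621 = -19.47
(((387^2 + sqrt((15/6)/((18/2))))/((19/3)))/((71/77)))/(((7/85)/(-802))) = -336921840090/1349 - 374935 * sqrt(10)/1349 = -249757617.30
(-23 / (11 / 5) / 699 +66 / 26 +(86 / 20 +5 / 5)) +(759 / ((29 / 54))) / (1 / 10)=14140.93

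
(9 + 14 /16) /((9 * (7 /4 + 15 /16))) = 158 /387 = 0.41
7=7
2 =2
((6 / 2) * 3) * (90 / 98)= 405 / 49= 8.27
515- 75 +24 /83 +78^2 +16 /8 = 541682 /83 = 6526.29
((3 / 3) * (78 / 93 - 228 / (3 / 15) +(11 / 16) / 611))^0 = 1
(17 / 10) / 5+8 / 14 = 319 / 350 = 0.91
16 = 16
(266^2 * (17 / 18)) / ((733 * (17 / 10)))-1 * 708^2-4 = -3306511216 / 6597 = -501214.37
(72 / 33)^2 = 576 / 121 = 4.76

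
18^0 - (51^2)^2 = -6765200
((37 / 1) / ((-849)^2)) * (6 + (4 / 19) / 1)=4366 / 13695219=0.00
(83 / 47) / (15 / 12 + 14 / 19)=6308 / 7097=0.89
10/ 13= 0.77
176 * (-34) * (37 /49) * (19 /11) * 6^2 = -280970.45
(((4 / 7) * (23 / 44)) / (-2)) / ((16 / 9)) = -0.08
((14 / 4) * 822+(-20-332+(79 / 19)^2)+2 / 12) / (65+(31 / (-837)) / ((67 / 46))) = 3320695071 / 84863158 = 39.13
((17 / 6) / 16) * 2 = 0.35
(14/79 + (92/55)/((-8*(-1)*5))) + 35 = 1530267/43450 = 35.22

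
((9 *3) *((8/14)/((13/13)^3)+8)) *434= 100440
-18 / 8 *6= -27 / 2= -13.50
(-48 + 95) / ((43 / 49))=2303 / 43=53.56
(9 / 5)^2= 81 / 25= 3.24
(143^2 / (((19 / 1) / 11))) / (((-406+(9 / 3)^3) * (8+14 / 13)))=-2924207 / 849718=-3.44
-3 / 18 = -1 / 6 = -0.17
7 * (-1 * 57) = -399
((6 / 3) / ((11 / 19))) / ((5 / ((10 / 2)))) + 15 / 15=49 / 11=4.45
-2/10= -1/5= -0.20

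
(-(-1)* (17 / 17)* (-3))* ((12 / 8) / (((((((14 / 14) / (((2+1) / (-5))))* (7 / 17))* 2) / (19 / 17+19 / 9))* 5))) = 741 / 350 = 2.12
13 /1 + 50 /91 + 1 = 1324 /91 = 14.55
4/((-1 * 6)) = -2/3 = -0.67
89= 89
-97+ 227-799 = -669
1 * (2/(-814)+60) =24419/407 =60.00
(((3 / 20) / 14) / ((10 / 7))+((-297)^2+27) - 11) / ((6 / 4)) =58816.67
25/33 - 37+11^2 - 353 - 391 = -21755/33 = -659.24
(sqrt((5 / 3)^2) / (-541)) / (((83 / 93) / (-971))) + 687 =690.35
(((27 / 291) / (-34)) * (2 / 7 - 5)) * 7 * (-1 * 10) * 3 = -4455 / 1649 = -2.70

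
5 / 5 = 1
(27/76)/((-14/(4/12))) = -9/1064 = -0.01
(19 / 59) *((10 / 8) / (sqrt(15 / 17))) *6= 19 *sqrt(255) / 118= 2.57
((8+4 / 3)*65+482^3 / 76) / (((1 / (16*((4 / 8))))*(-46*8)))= -42009853 / 1311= -32044.13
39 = 39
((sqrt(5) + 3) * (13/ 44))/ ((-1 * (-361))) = 13 * sqrt(5)/ 15884 + 39/ 15884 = 0.00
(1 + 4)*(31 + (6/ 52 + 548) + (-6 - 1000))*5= -277475/ 26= -10672.12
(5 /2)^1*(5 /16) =25 /32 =0.78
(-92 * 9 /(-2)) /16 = 207 /8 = 25.88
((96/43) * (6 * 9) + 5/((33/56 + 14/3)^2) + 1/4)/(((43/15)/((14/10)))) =340734037791/5766579844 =59.09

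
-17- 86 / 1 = -103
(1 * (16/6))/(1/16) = 128/3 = 42.67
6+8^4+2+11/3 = 4107.67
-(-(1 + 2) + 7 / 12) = 29 / 12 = 2.42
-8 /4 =-2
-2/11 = -0.18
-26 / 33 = -0.79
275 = 275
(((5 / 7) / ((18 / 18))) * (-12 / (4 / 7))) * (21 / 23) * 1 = -315 / 23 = -13.70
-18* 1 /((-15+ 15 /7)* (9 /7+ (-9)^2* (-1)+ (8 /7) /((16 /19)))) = -98 /5485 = -0.02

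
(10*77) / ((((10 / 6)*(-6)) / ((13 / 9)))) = -1001 / 9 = -111.22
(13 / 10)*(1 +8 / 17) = 65 / 34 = 1.91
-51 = -51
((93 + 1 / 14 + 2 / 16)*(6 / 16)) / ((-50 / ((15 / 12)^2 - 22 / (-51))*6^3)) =-499489 / 77414400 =-0.01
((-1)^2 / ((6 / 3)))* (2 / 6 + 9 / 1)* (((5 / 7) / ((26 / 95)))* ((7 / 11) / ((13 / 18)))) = 19950 / 1859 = 10.73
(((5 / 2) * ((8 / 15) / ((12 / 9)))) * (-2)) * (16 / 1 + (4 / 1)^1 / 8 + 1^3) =-35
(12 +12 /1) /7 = 24 /7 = 3.43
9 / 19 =0.47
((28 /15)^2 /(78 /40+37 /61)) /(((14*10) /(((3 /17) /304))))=427 /75557775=0.00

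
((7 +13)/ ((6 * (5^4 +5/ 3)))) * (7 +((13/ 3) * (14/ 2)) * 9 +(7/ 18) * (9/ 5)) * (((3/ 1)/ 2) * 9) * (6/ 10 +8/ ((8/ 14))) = 5532597/ 18800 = 294.29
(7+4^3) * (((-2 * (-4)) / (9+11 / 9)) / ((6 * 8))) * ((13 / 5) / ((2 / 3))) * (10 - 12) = -8307 / 920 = -9.03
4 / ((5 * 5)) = 4 / 25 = 0.16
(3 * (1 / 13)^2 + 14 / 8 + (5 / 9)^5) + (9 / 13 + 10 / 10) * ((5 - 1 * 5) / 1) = 72676055 / 39917124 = 1.82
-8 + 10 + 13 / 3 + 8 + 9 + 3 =79 / 3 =26.33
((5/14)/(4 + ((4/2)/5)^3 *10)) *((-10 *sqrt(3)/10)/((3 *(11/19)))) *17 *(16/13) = -80750 *sqrt(3)/87087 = -1.61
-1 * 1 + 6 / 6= 0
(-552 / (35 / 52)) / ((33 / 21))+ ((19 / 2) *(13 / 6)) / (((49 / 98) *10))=-341731 / 660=-517.77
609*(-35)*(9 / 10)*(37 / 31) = -1419579 / 62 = -22896.44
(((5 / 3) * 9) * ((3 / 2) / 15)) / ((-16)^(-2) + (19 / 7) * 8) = 896 / 12973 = 0.07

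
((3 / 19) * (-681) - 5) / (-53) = 2138 / 1007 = 2.12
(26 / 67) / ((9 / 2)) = 52 / 603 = 0.09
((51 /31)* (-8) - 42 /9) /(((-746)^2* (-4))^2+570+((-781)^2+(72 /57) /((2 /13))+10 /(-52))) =-819052 /227659219991738007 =-0.00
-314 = -314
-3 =-3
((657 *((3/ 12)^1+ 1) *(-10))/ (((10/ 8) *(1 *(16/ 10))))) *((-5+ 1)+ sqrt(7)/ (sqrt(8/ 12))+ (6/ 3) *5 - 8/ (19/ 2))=-804825/ 38 - 16425 *sqrt(42)/ 8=-34485.38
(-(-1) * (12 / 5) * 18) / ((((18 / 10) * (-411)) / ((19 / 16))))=-19 / 274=-0.07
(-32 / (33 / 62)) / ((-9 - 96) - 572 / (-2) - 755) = 992 / 9471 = 0.10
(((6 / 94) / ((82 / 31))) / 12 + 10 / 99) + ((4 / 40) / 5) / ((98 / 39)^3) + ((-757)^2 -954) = 5136098830307520637 / 8977701070800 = 572095.10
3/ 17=0.18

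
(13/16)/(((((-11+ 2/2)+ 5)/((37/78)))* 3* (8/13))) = -481/11520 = -0.04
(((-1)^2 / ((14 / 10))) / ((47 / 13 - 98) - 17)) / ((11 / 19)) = -1235 / 111496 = -0.01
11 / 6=1.83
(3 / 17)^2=9 / 289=0.03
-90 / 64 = -45 / 32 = -1.41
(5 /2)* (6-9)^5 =-1215 /2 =-607.50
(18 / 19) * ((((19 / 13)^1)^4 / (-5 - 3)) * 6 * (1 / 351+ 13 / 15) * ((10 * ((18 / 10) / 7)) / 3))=-4485786 / 1856465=-2.42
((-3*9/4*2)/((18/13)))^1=-39/4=-9.75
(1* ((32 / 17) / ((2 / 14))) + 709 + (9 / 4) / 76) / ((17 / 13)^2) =630769009 / 1493552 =422.33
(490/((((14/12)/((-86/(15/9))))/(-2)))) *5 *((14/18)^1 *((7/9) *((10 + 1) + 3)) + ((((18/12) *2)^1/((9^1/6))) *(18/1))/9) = 24320800/9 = 2702311.11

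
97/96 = 1.01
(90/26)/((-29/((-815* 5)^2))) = -747253125/377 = -1982103.78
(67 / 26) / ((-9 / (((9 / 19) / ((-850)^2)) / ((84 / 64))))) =-0.00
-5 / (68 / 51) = -15 / 4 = -3.75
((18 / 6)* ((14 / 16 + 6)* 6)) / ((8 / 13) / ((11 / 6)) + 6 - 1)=70785 / 3052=23.19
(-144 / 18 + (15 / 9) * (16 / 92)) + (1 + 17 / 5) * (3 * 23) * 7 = 730534 / 345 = 2117.49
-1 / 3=-0.33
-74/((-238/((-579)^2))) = 12403917/119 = 104234.60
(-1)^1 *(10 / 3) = -10 / 3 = -3.33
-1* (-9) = 9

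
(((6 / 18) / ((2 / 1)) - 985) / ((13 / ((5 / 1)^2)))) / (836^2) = -7775 / 2869152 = -0.00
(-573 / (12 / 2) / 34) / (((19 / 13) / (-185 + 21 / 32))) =861601 / 2432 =354.28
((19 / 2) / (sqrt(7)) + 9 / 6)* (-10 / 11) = -4.63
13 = 13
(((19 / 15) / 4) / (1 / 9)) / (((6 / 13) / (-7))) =-1729 / 40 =-43.22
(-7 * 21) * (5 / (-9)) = 245 / 3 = 81.67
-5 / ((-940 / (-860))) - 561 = -26582 / 47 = -565.57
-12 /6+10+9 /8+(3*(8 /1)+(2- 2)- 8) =201 /8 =25.12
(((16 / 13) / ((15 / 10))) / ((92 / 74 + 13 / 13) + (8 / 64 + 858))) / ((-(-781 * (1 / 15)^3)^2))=-35964000000 / 2019396052817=-0.02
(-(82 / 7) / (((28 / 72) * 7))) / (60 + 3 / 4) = -656 / 9261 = -0.07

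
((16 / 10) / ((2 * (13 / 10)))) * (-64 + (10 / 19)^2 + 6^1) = -166704 / 4693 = -35.52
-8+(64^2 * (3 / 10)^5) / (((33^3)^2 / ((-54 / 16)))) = -44289025144 / 5536128125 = -8.00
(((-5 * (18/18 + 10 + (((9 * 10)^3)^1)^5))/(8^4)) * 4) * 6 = -3088366981419735000000000000165/512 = -6031966760585419921875000000.00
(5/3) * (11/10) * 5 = 55/6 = 9.17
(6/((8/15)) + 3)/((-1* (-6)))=19/8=2.38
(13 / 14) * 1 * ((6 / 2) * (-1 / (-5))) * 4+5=253 / 35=7.23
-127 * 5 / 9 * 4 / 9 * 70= -177800 / 81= -2195.06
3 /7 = 0.43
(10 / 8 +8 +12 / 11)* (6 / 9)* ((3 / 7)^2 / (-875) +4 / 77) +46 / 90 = 2315309 / 2668050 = 0.87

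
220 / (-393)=-220 / 393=-0.56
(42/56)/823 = 0.00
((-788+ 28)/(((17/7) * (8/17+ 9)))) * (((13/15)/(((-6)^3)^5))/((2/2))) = 247/4055345491968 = 0.00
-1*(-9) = 9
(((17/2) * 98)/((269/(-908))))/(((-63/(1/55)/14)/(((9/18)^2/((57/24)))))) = 3025456/2529945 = 1.20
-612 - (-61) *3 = -429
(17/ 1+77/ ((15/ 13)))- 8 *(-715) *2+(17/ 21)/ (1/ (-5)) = 403189/ 35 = 11519.69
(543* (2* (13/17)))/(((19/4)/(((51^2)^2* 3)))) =67419605448/19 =3548400286.74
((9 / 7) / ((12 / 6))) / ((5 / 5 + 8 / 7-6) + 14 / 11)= -99 / 398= -0.25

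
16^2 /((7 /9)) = 2304 /7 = 329.14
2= 2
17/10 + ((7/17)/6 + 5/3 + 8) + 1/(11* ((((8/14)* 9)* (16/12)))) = 513811/44880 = 11.45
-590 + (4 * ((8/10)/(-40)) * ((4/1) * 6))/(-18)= -44242/75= -589.89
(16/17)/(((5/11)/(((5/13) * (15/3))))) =880/221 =3.98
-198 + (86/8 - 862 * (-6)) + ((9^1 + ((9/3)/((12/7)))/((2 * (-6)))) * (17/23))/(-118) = 649366127/130272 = 4984.69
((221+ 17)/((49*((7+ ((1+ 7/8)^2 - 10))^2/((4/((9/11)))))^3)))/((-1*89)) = -149533581377536/440677785933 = -339.33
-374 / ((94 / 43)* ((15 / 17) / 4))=-546788 / 705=-775.59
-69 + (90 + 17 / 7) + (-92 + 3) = -459 / 7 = -65.57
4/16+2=9/4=2.25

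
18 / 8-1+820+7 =3313 / 4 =828.25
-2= -2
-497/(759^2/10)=-4970/576081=-0.01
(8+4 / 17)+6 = 242 / 17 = 14.24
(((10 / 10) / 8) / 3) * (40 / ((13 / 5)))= 25 / 39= 0.64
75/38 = 1.97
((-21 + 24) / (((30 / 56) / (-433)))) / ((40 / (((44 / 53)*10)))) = -503.26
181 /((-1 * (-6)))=181 /6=30.17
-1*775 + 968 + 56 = 249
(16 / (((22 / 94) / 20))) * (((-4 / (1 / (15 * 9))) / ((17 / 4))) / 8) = -4060800 / 187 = -21715.51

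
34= 34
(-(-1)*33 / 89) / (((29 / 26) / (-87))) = -2574 / 89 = -28.92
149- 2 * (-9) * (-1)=131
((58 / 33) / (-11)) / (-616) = 29 / 111804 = 0.00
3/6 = 1/2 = 0.50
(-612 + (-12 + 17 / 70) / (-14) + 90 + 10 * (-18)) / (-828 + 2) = 687137 / 809480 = 0.85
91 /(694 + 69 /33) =77 /589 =0.13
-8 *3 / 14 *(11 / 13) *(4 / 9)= -0.64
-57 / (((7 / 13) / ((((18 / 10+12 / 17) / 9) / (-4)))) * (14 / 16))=35074 / 4165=8.42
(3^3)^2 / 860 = 729 / 860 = 0.85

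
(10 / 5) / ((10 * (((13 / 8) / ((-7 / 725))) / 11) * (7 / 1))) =-88 / 47125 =-0.00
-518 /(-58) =259 /29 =8.93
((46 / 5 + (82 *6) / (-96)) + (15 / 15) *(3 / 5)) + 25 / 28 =1559 / 280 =5.57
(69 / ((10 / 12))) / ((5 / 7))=2898 / 25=115.92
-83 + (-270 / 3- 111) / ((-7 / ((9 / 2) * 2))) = 1228 / 7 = 175.43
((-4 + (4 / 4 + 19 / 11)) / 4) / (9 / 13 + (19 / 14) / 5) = -3185 / 9647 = -0.33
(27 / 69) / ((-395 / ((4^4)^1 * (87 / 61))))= -200448 / 554185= -0.36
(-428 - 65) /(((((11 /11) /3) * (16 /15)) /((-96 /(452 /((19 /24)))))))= 233.14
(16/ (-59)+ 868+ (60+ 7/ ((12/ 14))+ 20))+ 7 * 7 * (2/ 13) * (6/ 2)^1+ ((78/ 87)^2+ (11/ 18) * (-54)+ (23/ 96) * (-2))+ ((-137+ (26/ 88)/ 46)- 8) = 2091118600335/ 2611150256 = 800.84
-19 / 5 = -3.80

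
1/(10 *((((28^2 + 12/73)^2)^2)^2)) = 806460091894081/1153027815751968597551157076060589916160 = 0.00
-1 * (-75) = 75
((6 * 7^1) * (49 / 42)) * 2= 98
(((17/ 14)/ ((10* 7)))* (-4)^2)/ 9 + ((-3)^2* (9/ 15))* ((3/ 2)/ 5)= 36401/ 22050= 1.65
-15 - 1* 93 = -108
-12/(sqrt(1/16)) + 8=-40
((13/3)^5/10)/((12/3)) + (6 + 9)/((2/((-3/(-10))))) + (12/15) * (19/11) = 4472537/106920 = 41.83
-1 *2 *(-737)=1474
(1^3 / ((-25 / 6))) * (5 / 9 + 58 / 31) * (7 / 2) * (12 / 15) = -18956 / 11625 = -1.63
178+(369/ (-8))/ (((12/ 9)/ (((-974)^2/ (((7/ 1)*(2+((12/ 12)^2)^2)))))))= -87505393/ 56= -1562596.30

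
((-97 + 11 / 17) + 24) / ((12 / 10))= -1025 / 17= -60.29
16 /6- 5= -7 /3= -2.33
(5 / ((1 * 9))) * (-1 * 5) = -2.78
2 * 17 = 34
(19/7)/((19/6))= 6/7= 0.86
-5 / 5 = -1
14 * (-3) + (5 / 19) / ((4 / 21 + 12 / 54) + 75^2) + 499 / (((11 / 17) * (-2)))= -63343147003 / 148139618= -427.59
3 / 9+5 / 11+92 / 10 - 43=-5447 / 165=-33.01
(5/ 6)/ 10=0.08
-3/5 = -0.60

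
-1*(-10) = 10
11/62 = 0.18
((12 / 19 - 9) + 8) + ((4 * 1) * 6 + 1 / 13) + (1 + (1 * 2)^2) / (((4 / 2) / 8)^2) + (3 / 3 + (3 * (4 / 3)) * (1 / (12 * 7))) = 543370 / 5187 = 104.76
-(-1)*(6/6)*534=534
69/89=0.78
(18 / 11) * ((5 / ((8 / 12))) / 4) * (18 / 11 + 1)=3915 / 484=8.09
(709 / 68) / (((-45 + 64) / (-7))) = -4963 / 1292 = -3.84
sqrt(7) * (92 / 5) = 92 * sqrt(7) / 5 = 48.68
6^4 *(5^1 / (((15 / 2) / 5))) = 4320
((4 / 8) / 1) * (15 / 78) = 5 / 52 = 0.10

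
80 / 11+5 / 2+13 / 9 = 2221 / 198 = 11.22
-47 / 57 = -0.82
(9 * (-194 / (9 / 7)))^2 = 1844164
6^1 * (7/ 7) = 6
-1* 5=-5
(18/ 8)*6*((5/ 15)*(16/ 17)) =72/ 17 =4.24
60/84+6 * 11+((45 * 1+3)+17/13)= 10558/91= 116.02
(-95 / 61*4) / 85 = -76 / 1037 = -0.07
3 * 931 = 2793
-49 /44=-1.11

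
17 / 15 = 1.13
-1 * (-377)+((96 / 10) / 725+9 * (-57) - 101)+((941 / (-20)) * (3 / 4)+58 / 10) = -15455507 / 58000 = -266.47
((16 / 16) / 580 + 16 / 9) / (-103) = -9289 / 537660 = -0.02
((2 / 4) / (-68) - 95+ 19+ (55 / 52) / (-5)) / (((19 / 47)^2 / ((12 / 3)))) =-297673795 / 159562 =-1865.57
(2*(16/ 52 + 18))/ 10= 238/ 65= 3.66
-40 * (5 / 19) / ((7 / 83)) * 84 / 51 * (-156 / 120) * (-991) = -85543120 / 323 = -264839.38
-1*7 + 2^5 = 25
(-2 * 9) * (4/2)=-36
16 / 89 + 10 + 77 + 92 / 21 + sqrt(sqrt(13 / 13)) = 172996 / 1869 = 92.56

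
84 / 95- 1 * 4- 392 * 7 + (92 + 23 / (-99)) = -24973549 / 9405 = -2655.35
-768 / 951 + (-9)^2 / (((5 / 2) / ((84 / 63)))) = 67192 / 1585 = 42.39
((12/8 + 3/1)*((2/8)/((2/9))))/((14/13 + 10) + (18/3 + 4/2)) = 1053/3968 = 0.27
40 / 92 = 10 / 23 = 0.43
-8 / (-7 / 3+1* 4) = -24 / 5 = -4.80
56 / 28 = 2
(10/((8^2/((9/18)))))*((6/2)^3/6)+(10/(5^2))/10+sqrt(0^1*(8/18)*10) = 1253/3200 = 0.39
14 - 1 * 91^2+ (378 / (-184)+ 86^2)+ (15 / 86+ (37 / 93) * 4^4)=-283668277 / 367908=-771.03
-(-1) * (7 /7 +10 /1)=11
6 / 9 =2 / 3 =0.67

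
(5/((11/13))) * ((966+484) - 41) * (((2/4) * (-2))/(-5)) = 18317/11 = 1665.18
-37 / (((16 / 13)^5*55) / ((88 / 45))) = -0.47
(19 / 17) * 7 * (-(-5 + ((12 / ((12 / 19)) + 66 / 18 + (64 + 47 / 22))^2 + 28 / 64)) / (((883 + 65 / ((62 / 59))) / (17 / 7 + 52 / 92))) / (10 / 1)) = -19493258138863 / 997749248760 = -19.54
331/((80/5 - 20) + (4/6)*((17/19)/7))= -132069/1562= -84.55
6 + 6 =12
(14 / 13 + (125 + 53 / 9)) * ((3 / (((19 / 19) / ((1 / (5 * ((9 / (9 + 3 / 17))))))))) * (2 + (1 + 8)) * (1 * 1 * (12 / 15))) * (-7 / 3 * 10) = -7608832 / 459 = -16576.98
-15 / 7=-2.14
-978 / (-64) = 489 / 32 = 15.28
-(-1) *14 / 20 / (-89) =-7 / 890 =-0.01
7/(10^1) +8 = 8.70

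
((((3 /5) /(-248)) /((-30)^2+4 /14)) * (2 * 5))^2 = 441 /610660976704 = 0.00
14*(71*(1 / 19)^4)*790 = 785260 / 130321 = 6.03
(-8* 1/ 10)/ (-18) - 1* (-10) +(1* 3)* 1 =587/ 45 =13.04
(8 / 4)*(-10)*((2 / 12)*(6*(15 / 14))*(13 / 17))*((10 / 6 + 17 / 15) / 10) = -78 / 17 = -4.59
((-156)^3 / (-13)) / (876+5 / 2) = 584064 / 1757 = 332.42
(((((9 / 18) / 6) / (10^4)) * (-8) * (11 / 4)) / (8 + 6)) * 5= -11 / 168000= -0.00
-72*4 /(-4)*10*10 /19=7200 /19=378.95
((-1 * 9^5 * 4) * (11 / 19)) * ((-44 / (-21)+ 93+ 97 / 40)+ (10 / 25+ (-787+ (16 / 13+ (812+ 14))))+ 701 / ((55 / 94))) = -631852623837 / 3458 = -182721984.92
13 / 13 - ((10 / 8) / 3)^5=0.99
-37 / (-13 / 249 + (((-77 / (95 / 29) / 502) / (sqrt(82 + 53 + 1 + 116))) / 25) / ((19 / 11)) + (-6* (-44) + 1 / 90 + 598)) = -36528458260948222703175000 / 850973777957648795595076933- 1094097357005944500* sqrt(7) / 850973777957648795595076933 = -0.04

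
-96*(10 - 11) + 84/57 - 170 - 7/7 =-1397/19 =-73.53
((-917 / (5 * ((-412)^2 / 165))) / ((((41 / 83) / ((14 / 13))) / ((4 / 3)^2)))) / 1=-0.69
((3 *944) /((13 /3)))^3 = 613258407936 /2197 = 279134459.69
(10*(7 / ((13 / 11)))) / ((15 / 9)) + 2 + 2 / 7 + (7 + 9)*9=16546 / 91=181.82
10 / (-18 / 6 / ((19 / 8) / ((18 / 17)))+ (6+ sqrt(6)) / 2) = 3.46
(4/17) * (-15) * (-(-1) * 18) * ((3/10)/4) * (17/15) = -27/5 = -5.40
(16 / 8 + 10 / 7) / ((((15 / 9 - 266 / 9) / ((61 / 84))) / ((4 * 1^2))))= -4392 / 12299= -0.36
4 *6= 24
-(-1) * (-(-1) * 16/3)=16/3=5.33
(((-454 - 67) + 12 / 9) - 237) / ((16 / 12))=-1135 / 2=-567.50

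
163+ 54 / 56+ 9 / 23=105845 / 644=164.36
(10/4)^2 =25/4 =6.25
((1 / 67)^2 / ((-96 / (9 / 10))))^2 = 9 / 2063474790400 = 0.00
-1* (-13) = 13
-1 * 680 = -680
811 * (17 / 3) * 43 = 592841 / 3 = 197613.67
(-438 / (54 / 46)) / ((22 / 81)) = -15111 / 11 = -1373.73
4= 4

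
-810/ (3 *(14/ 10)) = -1350/ 7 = -192.86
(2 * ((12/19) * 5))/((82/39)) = 2340/779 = 3.00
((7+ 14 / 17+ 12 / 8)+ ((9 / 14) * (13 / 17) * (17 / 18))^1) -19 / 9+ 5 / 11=383177 / 47124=8.13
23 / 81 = 0.28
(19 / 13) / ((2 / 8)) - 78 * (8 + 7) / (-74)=10417 / 481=21.66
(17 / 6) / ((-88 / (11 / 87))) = -17 / 4176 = -0.00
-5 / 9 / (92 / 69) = -5 / 12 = -0.42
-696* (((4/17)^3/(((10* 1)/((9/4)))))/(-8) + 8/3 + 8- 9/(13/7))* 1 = -1293609728/319345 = -4050.82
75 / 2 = 37.50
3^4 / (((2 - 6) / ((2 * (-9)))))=729 / 2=364.50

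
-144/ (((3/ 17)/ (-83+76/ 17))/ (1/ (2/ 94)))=3011760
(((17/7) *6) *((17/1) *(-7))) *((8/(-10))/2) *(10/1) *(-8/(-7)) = 55488/7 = 7926.86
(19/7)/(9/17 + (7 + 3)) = 323/1253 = 0.26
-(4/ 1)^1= -4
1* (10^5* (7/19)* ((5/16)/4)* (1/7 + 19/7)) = 156250/19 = 8223.68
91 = 91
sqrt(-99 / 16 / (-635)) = 3 * sqrt(6985) / 2540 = 0.10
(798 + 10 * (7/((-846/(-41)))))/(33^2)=338989/460647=0.74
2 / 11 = 0.18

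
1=1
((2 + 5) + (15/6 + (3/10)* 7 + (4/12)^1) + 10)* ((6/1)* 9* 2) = 11844/5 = 2368.80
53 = 53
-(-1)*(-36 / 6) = -6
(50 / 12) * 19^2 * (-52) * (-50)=3910833.33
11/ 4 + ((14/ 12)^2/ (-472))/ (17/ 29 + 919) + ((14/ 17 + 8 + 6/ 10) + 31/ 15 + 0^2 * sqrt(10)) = 109698260483/ 7703425152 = 14.24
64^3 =262144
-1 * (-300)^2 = -90000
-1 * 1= -1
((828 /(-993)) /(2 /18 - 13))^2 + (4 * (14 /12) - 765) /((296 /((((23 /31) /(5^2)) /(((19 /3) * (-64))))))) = 112408694049263 /25702713295270400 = 0.00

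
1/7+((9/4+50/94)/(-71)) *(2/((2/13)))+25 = 2301655/93436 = 24.63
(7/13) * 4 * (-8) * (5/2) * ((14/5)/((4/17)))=-6664/13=-512.62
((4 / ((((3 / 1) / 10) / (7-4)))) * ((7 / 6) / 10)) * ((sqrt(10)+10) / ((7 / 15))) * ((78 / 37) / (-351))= -200 / 333-20 * sqrt(10) / 333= -0.79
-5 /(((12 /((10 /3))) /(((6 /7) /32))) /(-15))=0.56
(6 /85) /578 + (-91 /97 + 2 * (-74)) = -354890264 /2382805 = -148.94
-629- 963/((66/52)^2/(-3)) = 1164.36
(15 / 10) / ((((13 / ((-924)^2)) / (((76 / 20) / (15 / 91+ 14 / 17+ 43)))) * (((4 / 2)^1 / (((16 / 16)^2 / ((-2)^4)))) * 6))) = 120649221 / 2722000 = 44.32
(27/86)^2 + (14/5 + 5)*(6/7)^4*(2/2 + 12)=4868456157/88788980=54.83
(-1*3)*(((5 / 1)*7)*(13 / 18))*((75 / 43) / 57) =-2.32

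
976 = 976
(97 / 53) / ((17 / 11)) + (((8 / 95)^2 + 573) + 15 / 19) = 4675470789 / 8131525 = 574.98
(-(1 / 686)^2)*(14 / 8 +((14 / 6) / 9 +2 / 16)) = -461 / 101648736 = -0.00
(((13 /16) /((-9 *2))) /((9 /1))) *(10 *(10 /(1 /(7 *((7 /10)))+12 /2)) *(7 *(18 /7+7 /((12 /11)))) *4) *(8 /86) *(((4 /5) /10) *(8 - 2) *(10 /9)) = -2404675 /2382372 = -1.01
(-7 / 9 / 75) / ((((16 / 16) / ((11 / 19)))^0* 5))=-7 / 3375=-0.00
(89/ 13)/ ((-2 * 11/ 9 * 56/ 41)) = -2.05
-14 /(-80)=7 /40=0.18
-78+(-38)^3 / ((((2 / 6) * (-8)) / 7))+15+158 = 144134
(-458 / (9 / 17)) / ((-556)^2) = -3893 / 1391112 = -0.00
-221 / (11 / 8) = -1768 / 11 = -160.73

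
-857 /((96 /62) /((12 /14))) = -26567 /56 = -474.41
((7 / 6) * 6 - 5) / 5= 2 / 5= 0.40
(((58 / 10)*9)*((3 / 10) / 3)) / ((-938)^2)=261 / 43992200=0.00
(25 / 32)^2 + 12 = 12913 / 1024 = 12.61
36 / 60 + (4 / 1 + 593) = 597.60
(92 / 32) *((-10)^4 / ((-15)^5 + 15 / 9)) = -8625 / 227812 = -0.04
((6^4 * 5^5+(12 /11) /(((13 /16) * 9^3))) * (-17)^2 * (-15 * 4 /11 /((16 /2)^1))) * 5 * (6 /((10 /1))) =-101679917671240 /42471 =-2394102273.82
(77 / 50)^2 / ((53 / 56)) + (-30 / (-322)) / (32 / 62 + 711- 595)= 16095349439 / 6421082500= 2.51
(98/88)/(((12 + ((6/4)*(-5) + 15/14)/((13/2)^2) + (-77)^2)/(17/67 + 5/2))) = 21389823/41437223608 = 0.00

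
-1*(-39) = 39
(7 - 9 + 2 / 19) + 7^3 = 6481 / 19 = 341.11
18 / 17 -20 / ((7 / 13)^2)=-67.92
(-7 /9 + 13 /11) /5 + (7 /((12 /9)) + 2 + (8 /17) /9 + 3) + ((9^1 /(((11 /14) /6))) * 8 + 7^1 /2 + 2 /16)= 7591357 /13464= 563.83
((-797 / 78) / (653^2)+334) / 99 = 11108806471 / 3292730298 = 3.37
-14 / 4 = -7 / 2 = -3.50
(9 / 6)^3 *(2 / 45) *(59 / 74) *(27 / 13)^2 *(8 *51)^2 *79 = 212108574456 / 31265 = 6784217.96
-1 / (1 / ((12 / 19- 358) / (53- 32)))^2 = -940900 / 3249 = -289.60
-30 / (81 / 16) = -160 / 27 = -5.93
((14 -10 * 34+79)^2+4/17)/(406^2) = 1037157/2802212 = 0.37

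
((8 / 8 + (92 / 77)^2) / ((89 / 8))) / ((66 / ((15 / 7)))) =287860 / 40631437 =0.01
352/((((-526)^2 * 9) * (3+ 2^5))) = 88/21788235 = 0.00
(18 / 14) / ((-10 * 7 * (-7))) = 9 / 3430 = 0.00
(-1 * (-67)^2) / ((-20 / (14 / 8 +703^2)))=8874048227 / 80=110925602.84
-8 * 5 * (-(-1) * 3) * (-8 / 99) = 320 / 33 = 9.70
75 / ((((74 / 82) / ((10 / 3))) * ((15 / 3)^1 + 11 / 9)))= 46125 / 1036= 44.52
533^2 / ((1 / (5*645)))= 916187025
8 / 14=4 / 7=0.57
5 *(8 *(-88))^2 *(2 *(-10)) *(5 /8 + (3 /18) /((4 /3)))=-37171200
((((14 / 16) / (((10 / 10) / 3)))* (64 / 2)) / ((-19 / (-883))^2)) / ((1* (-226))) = -32746938 / 40793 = -802.76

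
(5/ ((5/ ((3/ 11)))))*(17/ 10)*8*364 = 74256/ 55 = 1350.11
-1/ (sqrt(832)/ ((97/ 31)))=-97 *sqrt(13)/ 3224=-0.11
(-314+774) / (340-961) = -20 / 27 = -0.74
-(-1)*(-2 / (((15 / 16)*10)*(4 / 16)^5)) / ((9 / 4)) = -65536 / 675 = -97.09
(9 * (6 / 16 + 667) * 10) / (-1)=-240255 / 4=-60063.75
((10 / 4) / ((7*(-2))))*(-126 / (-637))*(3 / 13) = -135 / 16562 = -0.01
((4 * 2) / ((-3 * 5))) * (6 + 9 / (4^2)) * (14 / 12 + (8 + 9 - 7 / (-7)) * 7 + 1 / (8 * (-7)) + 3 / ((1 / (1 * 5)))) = -23881 / 48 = -497.52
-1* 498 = -498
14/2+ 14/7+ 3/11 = 102/11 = 9.27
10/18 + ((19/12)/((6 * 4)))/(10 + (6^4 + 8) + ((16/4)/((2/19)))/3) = 636857/1146240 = 0.56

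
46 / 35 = 1.31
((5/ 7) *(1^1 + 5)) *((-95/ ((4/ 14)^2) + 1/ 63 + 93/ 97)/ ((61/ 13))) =-1847487265/ 1739598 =-1062.02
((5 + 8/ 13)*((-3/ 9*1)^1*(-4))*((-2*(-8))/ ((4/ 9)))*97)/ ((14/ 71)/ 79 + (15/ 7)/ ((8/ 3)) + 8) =35586726784/ 11986091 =2969.00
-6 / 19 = -0.32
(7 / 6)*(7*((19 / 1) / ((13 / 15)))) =4655 / 26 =179.04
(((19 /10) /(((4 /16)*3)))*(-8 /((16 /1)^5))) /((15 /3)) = -19 /4915200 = -0.00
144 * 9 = 1296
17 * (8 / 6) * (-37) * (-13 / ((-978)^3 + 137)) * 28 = -24752 / 75846585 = -0.00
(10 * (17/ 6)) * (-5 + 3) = -170/ 3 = -56.67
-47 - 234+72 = -209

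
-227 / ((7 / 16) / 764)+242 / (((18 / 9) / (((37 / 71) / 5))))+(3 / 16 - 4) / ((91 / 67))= -204889708693 / 516880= -396397.05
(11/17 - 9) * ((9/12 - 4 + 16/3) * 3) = -1775/34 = -52.21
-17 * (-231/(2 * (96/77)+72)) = 100793/1912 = 52.72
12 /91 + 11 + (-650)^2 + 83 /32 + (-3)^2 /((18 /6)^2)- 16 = 1230316289 /2912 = 422498.73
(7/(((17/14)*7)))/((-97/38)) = -0.32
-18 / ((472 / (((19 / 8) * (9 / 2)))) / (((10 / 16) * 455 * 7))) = -24508575 / 30208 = -811.33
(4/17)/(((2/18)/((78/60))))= 234/85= 2.75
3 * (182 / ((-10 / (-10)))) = 546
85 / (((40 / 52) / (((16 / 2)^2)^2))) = 452608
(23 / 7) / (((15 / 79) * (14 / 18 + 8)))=69 / 35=1.97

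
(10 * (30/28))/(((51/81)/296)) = 599400/119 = 5036.97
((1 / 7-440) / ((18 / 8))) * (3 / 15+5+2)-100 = -52764 / 35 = -1507.54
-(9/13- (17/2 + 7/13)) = 217/26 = 8.35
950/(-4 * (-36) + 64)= 475/104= 4.57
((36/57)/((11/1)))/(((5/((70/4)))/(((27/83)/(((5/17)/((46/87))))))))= 295596/2515315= 0.12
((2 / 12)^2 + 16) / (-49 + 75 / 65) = -7501 / 22392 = -0.33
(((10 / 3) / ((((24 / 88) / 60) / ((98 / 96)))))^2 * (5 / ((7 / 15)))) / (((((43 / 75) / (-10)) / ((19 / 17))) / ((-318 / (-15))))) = -16325594140625 / 6579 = -2481470457.61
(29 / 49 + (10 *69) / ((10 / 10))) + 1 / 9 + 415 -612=217723 / 441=493.70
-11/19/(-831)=0.00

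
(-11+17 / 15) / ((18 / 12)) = -296 / 45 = -6.58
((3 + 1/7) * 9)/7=198/49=4.04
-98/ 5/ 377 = -98/ 1885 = -0.05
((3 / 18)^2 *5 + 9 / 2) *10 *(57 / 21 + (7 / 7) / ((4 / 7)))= 104375 / 504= 207.09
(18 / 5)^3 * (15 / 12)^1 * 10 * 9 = 26244 / 5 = 5248.80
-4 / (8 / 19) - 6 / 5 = -107 / 10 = -10.70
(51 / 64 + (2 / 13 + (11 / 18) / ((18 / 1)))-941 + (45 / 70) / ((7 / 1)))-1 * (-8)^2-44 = -3460461337 / 3302208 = -1047.92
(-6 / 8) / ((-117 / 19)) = 19 / 156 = 0.12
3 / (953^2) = 3 / 908209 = 0.00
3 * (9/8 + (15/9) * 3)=147/8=18.38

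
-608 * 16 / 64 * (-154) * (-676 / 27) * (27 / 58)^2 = -127004.40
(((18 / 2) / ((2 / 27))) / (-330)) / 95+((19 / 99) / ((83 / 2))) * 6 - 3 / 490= 0.02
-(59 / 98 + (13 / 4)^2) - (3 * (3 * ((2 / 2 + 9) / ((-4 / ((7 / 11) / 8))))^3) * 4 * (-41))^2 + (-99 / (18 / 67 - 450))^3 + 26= -6399336473252384061030469 / 53373843544112593108992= -119.90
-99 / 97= -1.02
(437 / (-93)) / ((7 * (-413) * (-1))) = -437 / 268863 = -0.00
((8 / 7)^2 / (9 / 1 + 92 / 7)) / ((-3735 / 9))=-0.00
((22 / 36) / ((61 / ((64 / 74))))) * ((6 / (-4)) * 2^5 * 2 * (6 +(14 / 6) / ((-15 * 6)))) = -4542208 / 914085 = -4.97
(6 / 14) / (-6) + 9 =125 / 14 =8.93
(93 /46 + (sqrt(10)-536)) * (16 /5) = -1698.61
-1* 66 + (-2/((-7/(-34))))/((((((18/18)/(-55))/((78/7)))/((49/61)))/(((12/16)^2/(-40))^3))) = -26390110197/399769600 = -66.01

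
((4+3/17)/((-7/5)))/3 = -355/357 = -0.99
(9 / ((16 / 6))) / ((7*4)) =27 / 224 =0.12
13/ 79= 0.16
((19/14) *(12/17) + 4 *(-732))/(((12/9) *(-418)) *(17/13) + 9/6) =4.02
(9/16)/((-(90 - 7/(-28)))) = -9/1444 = -0.01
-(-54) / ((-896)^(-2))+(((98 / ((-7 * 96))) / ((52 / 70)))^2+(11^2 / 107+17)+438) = 7224824422406291 / 166652928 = 43352520.17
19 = 19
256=256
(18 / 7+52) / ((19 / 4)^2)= 6112 / 2527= 2.42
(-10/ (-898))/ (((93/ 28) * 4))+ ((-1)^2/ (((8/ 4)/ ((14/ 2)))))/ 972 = 120113/ 27058536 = 0.00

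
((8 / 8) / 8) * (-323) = -323 / 8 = -40.38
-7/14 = -1/2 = -0.50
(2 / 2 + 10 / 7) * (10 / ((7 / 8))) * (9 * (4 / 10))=4896 / 49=99.92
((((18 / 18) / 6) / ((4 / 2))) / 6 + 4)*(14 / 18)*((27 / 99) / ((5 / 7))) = 1.19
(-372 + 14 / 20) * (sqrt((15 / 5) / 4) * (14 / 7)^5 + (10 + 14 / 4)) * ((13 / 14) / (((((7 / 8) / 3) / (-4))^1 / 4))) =62556624 / 245 + 74141184 * sqrt(3) / 245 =779481.31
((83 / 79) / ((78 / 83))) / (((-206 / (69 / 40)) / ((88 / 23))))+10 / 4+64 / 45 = 14799875 / 3808116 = 3.89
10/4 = 5/2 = 2.50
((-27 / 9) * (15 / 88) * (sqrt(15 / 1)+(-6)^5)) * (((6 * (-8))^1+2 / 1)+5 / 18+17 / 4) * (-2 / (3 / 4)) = 4837320 / 11 - 7465 * sqrt(15) / 132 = 439537.33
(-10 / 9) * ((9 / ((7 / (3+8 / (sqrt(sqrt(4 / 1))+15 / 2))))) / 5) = -1782 / 1519+64 * sqrt(2) / 1519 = -1.11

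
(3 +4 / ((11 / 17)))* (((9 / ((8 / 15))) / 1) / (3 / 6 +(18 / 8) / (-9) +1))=2727 / 22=123.95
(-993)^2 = 986049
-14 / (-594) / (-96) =-7 / 28512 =-0.00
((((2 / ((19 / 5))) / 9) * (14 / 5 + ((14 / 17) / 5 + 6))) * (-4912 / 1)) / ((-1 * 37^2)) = 2495296 / 1326561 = 1.88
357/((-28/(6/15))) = -51/10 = -5.10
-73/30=-2.43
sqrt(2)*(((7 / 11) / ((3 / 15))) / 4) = 35*sqrt(2) / 44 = 1.12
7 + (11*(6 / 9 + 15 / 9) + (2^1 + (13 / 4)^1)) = 455 / 12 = 37.92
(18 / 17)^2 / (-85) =-324 / 24565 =-0.01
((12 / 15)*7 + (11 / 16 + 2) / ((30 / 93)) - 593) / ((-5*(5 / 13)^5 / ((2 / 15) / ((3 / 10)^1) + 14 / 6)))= 34400667743 / 900000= 38222.96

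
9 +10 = 19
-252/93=-84/31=-2.71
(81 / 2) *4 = 162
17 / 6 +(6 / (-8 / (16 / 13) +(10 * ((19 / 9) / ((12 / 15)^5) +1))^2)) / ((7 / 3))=13982426707583 / 4934164754778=2.83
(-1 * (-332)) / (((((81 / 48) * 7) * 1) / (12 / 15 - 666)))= -17667712 / 945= -18695.99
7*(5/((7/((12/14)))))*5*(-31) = -4650/7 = -664.29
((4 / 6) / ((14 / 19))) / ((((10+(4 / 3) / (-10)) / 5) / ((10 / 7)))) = 2375 / 3626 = 0.65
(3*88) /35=264 /35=7.54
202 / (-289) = -0.70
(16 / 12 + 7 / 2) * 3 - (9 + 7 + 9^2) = -165 / 2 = -82.50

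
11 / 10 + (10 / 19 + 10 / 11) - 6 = -7241 / 2090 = -3.46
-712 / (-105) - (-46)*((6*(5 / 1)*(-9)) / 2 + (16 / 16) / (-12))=-1303481 / 210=-6207.05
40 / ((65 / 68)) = 544 / 13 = 41.85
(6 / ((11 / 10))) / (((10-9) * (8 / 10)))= 75 / 11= 6.82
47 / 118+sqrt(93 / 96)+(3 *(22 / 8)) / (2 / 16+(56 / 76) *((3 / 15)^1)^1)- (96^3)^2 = -6373213923454969 / 8142+sqrt(62) / 8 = -782757789664.33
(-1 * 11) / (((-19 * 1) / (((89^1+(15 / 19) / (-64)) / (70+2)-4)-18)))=-19997285 / 1663488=-12.02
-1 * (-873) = 873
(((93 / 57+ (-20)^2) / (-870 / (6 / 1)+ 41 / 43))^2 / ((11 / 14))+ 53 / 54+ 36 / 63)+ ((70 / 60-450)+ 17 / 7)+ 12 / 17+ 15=-14658845518761127 / 34964311357602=-419.25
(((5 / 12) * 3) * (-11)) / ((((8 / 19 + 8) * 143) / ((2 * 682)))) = -6479 / 416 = -15.57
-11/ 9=-1.22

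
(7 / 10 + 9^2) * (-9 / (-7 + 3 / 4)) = 117.65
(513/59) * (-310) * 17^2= -45959670/59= -778977.46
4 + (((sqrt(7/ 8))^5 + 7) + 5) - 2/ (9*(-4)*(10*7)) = 49*sqrt(14)/ 256 + 20161/ 1260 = 16.72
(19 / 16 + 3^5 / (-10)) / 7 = -1849 / 560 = -3.30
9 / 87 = 3 / 29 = 0.10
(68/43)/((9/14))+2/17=16958/6579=2.58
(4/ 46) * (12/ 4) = 6/ 23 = 0.26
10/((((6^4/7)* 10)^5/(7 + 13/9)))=319333/82263564901416960000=0.00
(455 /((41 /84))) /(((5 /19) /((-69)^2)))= 691468596 /41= 16865087.71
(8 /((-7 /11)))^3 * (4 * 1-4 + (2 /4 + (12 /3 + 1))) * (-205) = 768359680 /343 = 2240115.69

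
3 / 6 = 1 / 2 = 0.50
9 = 9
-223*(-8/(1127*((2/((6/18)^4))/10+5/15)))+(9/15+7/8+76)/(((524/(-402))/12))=-65277903189/91534940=-713.15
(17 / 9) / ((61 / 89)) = 1513 / 549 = 2.76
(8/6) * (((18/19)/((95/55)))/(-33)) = -0.02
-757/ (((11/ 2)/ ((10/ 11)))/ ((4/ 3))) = -60560/ 363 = -166.83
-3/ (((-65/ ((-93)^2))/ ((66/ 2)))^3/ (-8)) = -558021269342561112/ 274625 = -2031939078170.45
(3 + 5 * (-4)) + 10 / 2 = -12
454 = 454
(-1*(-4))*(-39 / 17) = -156 / 17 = -9.18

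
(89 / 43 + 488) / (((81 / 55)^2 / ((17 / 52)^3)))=24091018325 / 3051442368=7.89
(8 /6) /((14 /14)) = 4 /3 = 1.33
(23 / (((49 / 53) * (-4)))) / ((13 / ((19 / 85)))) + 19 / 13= 293379 / 216580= 1.35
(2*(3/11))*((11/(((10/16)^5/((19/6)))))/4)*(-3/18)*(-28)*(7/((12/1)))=135.59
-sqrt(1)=-1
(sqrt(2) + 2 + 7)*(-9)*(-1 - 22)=207*sqrt(2) + 1863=2155.74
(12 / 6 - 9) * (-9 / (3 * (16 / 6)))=63 / 8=7.88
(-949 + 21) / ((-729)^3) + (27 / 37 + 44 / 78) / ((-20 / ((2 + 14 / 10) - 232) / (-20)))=-275582651947063 / 931746276045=-295.77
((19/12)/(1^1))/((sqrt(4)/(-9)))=-7.12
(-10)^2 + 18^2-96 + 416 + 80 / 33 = 24632 / 33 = 746.42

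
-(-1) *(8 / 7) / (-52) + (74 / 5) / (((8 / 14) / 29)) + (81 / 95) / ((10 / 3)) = 32476404 / 43225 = 751.33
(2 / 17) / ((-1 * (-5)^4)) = -2 / 10625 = -0.00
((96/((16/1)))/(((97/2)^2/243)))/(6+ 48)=0.01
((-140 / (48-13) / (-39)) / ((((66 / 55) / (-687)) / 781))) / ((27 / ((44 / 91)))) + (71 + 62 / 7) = -71041409 / 95823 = -741.38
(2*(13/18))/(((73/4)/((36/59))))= 208/4307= 0.05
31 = 31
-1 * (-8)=8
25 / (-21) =-25 / 21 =-1.19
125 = 125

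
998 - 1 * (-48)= 1046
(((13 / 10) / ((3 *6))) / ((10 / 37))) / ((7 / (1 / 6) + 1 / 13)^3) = 1056757 / 294601181400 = 0.00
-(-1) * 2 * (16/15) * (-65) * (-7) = 2912/3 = 970.67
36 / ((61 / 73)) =2628 / 61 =43.08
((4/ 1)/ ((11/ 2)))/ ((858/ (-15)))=-20/ 1573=-0.01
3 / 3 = 1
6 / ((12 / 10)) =5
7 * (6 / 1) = 42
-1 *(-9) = 9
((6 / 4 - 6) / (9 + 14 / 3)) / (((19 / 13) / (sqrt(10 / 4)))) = -0.36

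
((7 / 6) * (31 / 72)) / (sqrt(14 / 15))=0.52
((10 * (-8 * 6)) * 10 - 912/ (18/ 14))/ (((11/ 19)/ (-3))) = 314032/ 11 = 28548.36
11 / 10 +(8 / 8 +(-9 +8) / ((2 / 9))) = -12 / 5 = -2.40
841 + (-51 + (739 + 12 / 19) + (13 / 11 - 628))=188688 / 209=902.81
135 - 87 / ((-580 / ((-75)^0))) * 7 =136.05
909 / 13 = 69.92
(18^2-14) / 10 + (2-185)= -152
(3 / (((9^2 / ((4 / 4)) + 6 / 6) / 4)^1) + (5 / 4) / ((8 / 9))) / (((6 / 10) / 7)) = 23765 / 1312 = 18.11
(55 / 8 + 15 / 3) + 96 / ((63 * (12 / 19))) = 7201 / 504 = 14.29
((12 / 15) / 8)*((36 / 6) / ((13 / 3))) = 9 / 65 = 0.14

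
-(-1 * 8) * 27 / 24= 9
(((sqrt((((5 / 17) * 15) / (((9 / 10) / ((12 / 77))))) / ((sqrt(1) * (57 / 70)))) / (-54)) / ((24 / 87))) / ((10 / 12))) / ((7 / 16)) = -1160 * sqrt(10659) / 671517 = -0.18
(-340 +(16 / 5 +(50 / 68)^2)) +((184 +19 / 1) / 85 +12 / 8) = -384221 / 1156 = -332.37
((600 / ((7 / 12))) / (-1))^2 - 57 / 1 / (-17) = 881282793 / 833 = 1057962.54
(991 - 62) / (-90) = -929 / 90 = -10.32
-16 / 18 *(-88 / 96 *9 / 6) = 11 / 9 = 1.22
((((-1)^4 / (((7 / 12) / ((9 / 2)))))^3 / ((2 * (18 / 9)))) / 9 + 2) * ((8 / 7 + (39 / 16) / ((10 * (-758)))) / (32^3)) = 245401651 / 477091069952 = 0.00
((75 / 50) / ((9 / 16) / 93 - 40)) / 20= -186 / 99185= -0.00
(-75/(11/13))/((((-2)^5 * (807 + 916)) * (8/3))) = 2925/4851968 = 0.00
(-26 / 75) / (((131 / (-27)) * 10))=117 / 16375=0.01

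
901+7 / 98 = 12615 / 14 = 901.07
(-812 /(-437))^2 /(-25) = -659344 /4774225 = -0.14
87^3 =658503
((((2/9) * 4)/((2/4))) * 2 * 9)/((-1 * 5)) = -32/5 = -6.40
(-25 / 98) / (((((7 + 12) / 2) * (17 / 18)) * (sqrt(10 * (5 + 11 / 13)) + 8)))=-650 / 15827 + 25 * sqrt(2470) / 31654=-0.00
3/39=1/13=0.08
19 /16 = 1.19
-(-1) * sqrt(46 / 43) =sqrt(1978) / 43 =1.03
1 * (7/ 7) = 1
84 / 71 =1.18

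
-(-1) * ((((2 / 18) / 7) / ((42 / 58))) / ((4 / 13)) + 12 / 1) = 63881 / 5292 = 12.07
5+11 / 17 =96 / 17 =5.65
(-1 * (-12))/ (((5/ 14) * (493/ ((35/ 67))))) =1176/ 33031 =0.04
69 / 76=0.91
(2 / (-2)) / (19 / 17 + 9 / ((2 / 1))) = -34 / 191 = -0.18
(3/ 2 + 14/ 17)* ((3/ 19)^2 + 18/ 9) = 3397/ 722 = 4.70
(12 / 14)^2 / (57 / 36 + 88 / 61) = 26352 / 108535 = 0.24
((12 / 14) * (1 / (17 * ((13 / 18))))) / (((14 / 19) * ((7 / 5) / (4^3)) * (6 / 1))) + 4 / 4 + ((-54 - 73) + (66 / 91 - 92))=-16415356 / 75803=-216.55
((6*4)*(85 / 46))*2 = 2040 / 23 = 88.70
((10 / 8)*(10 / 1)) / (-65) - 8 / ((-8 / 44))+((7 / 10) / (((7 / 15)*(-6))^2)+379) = 307869 / 728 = 422.90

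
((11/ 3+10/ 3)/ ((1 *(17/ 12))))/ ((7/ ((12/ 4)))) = 36/ 17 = 2.12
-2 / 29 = -0.07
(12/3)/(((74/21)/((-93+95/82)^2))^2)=1418564802379702761/61895468944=22918718.07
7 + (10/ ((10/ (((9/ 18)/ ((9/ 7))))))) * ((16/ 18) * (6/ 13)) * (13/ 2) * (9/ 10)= 119/ 15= 7.93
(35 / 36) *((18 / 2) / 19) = 35 / 76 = 0.46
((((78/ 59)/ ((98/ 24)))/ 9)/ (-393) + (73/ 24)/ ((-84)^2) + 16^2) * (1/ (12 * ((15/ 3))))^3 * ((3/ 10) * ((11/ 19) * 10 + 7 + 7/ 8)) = 19883924921543/ 4092617539584000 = 0.00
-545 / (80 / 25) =-2725 / 16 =-170.31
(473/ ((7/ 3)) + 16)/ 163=1531/ 1141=1.34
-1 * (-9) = 9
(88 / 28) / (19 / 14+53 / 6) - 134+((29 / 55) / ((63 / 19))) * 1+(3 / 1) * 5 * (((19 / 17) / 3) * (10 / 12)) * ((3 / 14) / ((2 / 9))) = -6506644673 / 50422680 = -129.04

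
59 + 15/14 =841/14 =60.07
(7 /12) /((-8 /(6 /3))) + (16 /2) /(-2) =-199 /48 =-4.15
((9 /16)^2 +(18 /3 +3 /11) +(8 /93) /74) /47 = 63859019 /455423232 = 0.14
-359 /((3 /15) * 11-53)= 1795 /254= 7.07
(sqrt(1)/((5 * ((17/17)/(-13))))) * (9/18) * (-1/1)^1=13/10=1.30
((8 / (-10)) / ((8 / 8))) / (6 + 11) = -4 / 85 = -0.05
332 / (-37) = -332 / 37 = -8.97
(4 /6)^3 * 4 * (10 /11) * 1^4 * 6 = 640 /99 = 6.46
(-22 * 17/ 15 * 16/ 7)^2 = 3247.91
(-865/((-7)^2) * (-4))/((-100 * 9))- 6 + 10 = 8647/2205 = 3.92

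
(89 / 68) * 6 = 267 / 34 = 7.85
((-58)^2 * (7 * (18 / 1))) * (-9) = -3814776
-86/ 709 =-0.12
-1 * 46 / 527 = -46 / 527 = -0.09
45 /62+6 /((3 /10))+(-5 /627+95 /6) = 36.55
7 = 7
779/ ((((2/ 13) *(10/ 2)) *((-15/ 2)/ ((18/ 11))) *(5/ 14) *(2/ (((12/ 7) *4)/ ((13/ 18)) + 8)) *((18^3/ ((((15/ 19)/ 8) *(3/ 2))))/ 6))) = -8159/ 9900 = -0.82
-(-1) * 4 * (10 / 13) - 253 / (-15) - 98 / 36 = 17.22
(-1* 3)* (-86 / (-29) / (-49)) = 258 / 1421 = 0.18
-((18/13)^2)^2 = -104976/28561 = -3.68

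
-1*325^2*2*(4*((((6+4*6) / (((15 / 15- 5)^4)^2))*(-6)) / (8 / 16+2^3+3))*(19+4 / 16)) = 365990625 / 94208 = 3884.92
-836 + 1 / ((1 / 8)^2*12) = -2492 / 3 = -830.67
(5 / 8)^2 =25 / 64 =0.39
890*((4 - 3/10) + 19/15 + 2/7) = 98167/21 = 4674.62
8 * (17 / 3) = 136 / 3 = 45.33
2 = 2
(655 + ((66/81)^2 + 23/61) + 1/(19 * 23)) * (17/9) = 216730583467/174896577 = 1239.19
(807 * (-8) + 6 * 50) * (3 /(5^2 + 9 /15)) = -23085 /32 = -721.41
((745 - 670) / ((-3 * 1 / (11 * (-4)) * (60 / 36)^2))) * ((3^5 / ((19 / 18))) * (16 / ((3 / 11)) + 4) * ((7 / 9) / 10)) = 42212016 / 95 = 444337.01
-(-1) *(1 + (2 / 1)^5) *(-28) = -924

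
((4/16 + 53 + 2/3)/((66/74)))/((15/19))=454841/5940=76.57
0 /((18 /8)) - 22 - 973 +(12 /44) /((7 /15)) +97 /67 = -5122721 /5159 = -992.97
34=34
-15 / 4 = -3.75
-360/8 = -45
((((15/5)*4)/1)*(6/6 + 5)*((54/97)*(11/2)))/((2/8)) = 85536/97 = 881.81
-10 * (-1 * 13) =130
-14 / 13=-1.08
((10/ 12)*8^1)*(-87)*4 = -2320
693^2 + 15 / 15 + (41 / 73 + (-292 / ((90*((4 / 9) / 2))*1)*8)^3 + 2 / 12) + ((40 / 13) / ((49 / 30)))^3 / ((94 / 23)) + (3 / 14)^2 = -1480772508936285989689 / 1330240830964500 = -1113161.22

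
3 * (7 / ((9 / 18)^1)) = 42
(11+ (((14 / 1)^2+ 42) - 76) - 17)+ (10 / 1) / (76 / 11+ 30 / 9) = 26529 / 169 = 156.98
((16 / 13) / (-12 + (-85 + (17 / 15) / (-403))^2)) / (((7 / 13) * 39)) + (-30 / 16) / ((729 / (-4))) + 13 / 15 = 0.88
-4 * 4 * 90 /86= -720 /43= -16.74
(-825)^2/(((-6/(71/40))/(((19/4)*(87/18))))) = -591705125/128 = -4622696.29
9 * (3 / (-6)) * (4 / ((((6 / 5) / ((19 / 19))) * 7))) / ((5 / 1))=-3 / 7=-0.43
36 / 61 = 0.59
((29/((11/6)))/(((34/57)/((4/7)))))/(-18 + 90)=551/2618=0.21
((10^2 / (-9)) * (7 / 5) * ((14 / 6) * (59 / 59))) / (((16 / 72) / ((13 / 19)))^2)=-124215 / 361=-344.09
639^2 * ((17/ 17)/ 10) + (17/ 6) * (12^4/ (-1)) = -179199/ 10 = -17919.90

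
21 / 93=7 / 31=0.23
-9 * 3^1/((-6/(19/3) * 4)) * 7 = 399/8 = 49.88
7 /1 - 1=6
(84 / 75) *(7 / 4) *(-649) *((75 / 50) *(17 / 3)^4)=-2656051321 / 1350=-1967445.42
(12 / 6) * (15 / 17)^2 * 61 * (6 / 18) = 31.66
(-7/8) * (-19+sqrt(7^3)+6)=91/8 - 49 * sqrt(7)/8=-4.83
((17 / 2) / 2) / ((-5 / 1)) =-17 / 20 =-0.85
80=80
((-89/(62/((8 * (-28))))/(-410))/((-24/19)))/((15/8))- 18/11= -4105894/3145725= -1.31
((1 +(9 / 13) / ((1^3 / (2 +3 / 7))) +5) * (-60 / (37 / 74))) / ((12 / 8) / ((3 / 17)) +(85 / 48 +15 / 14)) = -4026240 / 49543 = -81.27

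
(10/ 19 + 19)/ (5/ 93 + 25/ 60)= 19716/ 475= 41.51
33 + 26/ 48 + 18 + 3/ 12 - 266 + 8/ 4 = -5093/ 24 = -212.21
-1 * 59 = -59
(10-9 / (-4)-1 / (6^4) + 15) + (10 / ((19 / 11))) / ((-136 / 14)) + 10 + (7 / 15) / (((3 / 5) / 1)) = 15668929 / 418608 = 37.43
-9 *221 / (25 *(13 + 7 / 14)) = -442 / 75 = -5.89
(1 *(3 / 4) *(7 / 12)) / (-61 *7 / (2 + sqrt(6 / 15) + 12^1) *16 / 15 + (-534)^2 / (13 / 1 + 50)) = 8479265025 / 87092912397632-439383 *sqrt(10) / 43546456198816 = 0.00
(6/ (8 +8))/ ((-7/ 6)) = -9/ 28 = -0.32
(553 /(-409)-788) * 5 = -1614225 /409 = -3946.76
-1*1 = -1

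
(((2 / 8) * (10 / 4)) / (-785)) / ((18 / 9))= -1 / 2512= -0.00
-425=-425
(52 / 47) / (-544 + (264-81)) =-0.00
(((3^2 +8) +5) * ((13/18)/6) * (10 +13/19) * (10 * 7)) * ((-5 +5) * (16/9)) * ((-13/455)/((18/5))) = 0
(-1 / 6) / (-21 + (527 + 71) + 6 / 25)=-25 / 86586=-0.00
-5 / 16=-0.31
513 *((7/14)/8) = 513/16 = 32.06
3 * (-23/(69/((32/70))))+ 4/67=-932/2345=-0.40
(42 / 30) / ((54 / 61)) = 427 / 270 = 1.58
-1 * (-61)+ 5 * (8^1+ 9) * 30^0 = 146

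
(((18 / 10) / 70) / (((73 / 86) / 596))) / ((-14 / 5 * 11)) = -115326 / 196735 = -0.59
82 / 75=1.09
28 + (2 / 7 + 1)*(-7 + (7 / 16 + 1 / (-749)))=1640915 / 83888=19.56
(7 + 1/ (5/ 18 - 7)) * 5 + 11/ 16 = 67651/ 1936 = 34.94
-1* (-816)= 816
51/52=0.98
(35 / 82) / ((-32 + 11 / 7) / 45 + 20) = 3675 / 166378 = 0.02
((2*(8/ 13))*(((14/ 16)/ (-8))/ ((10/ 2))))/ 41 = -7/ 10660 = -0.00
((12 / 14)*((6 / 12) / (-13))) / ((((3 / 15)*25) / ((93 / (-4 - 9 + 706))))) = -31 / 35035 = -0.00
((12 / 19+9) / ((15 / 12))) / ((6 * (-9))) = -122 / 855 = -0.14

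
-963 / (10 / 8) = -3852 / 5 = -770.40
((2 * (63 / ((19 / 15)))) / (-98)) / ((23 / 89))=-12015 / 3059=-3.93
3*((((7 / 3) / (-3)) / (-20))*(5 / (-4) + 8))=63 / 80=0.79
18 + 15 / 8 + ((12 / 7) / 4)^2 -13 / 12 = 22315 / 1176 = 18.98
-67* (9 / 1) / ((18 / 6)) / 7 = -201 / 7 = -28.71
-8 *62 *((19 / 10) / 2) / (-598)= 1178 / 1495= 0.79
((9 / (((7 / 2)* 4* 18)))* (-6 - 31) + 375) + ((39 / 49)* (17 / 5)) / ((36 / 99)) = 186749 / 490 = 381.12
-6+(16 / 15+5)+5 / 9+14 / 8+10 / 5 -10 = -1013 / 180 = -5.63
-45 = -45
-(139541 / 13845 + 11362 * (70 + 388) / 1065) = -67788889 / 13845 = -4896.27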